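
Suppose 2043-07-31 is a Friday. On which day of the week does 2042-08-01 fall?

Count forward from the earlier date (August 1, 2042) to the later (July 31, 2043):
Day-of-year of August 1, 2042: 213.
Day-of-year of July 31, 2043: 212.
2042 has 365 days, so 365 − 213 = 152 days remain in 2042.
Total: 152 + 212 = 364 days.
364 is a multiple of 7, so 2042-08-01 falls on the same weekday: Friday.

Friday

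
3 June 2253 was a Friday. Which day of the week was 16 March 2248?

Thursday

Count forward from the earlier date (March 16, 2248) to the later (June 3, 2253):
March 16, 2248 → March 16, 2249: 365 days.
March 16, 2249 → March 16, 2250: 365 days.
March 16, 2250 → March 16, 2251: 365 days.
March 16, 2251 → March 16, 2252: 366 days (2252 is a leap year).
March 16, 2252 → March 16, 2253: 365 days.
March 2253: 31 − 16 = 15 days remain.
Then April (30), May (31): 30 + 31 = 61 days.
June 1–3, 2253: 3 days.
Residual: 79 days.
Total: 1905 days.
1905 mod 7 = 1, so 1 day before Friday is Thursday.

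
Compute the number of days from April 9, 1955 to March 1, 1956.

April 1955: 30 − 9 = 21 days remain.
Then 10 full months totalling 305 days.
March 1, 1956: 1 day.
Residual: 327 days.
Total: 327 days.

327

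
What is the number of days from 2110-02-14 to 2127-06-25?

6340

Day-of-year of February 14, 2110: 45.
Day-of-year of June 25, 2127: 176.
2110 has 365 days, so 365 − 45 = 320 days remain in 2110.
Full years 2111–2126: 12 common + 4 leap = 12×365 + 4×366 = 5844 days.
Total: 320 + 5844 + 176 = 6340 days.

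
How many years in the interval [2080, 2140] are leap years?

15

Years divisible by 4: 2080, 2084, …, 2140 — 16 in all.
Of these, 2100 is divisible by 100 but not 400, so not leap.
Leap years: 16 − 1 = 15.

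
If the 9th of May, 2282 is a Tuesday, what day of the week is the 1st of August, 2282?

May 2282: 31 − 9 = 22 days remain.
Then June (30), July (31): 30 + 31 = 61 days.
August 1, 2282: 1 day.
Total: 22 + 61 + 1 = 84 days.
84 is a multiple of 7, so the 1st of August, 2282 falls on the same weekday: Tuesday.

Tuesday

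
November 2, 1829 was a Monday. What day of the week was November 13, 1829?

Friday

Within November 1829: 13 − 2 = 11 days.
11 mod 7 = 4, so 4 days after Monday is Friday.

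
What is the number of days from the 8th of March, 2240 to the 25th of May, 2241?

443

Day-of-year of March 8, 2240: 68.
Day-of-year of May 25, 2241: 145.
2240 has 366 days, so 366 − 68 = 298 days remain in 2240.
Total: 298 + 145 = 443 days.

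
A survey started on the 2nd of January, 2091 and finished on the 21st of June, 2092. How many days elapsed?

536

January 2091: 31 − 2 = 29 days remain.
Then 16 full months totalling 486 days.
June 1–21, 2092: 21 days.
Total: 29 + 486 + 21 = 536 days.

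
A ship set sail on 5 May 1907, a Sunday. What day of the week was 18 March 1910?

Friday

May 5, 1907 → May 5, 1908: 366 days (1908 is a leap year).
May 5, 1908 → May 5, 1909: 365 days.
May 1909: 31 − 5 = 26 days remain.
Then 9 full months totalling 273 days.
March 1–18, 1910: 18 days.
Residual: 317 days.
Total: 1048 days.
1048 mod 7 = 5, so 5 days after Sunday is Friday.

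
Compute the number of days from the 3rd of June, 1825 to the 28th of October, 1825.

147

June 1825: 30 − 3 = 27 days remain.
Then July (31), August (31), September (30): 31 + 31 + 30 = 92 days.
October 1–28, 1825: 28 days.
Total: 27 + 92 + 28 = 147 days.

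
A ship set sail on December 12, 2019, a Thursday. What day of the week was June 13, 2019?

Thursday

Count forward from the earlier date (June 13, 2019) to the later (December 12, 2019):
June 2019: 30 − 13 = 17 days remain.
Then July (31), August (31), September (30), October (31), November (30): 31 + 31 + 30 + 31 + 30 = 153 days.
December 1–12, 2019: 12 days.
Total: 17 + 153 + 12 = 182 days.
182 is a multiple of 7, so June 13, 2019 falls on the same weekday: Thursday.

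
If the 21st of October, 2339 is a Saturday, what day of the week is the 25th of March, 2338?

Count forward from the earlier date (March 25, 2338) to the later (October 21, 2339):
March 2338: 31 − 25 = 6 days remain.
Then 18 full months totalling 548 days.
October 1–21, 2339: 21 days.
Total: 6 + 548 + 21 = 575 days.
575 mod 7 = 1, so 1 day before Saturday is Friday.

Friday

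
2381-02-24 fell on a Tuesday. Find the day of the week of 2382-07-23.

Day-of-year of February 24, 2381: 55.
Day-of-year of July 23, 2382: 204.
2381 has 365 days, so 365 − 55 = 310 days remain in 2381.
Total: 310 + 204 = 514 days.
514 mod 7 = 3, so 3 days after Tuesday is Friday.

Friday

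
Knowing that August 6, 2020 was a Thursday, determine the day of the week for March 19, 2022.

August 2020: 31 − 6 = 25 days remain.
Then 18 full months totalling 546 days.
March 1–19, 2022: 19 days.
Total: 25 + 546 + 19 = 590 days.
590 mod 7 = 2, so 2 days after Thursday is Saturday.

Saturday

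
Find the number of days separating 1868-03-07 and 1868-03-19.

12

Within March 1868: 19 − 7 = 12 days.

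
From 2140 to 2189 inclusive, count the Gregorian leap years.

Years divisible by 4: 2140, 2144, …, 2188 — 13 in all.
No century exceptions apply. Count: 13.

13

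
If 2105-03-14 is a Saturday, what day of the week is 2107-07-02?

Saturday

March 14, 2105 → March 14, 2106: 365 days.
March 14, 2106 → March 14, 2107: 365 days.
March 2107: 31 − 14 = 17 days remain.
Then April (30), May (31), June (30): 30 + 31 + 30 = 91 days.
July 1–2, 2107: 2 days.
Residual: 110 days.
Total: 840 days.
840 is a multiple of 7, so 2107-07-02 falls on the same weekday: Saturday.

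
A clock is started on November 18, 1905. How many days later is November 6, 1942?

13502

Day-of-year of November 18, 1905: 322.
Day-of-year of November 6, 1942: 310.
1905 has 365 days, so 365 − 322 = 43 days remain in 1905.
Full years 1906–1941: 27 common + 9 leap = 27×365 + 9×366 = 13149 days.
Total: 43 + 13149 + 310 = 13502 days.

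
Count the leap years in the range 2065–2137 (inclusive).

17

Years divisible by 4: 2068, 2072, …, 2136 — 18 in all.
Of these, 2100 is divisible by 100 but not 400, so not leap.
Leap years: 18 − 1 = 17.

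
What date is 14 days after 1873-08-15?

1873-08-29

Count 14 days after August 15, 1873:
Within August 1873: 29 − 15 = 14 days.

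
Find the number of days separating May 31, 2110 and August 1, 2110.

62

May 2110: 31 − 31 = 0 days remain.
Then June (30), July (31): 30 + 31 = 61 days.
August 1, 2110: 1 day.
Total: 0 + 61 + 1 = 62 days.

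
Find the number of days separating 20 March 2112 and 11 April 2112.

March 2112: 31 − 20 = 11 days remain.
April 1–11, 2112: 11 days.
Total: 11 + 11 = 22 days.

22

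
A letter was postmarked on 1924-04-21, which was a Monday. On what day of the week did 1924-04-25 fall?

Friday

Within April 1924: 25 − 21 = 4 days.
4 mod 7 = 4, so 4 days after Monday is Friday.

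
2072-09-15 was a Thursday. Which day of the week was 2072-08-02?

Tuesday

Count forward from the earlier date (August 2, 2072) to the later (September 15, 2072):
August 2072: 31 − 2 = 29 days remain.
September 1–15, 2072: 15 days.
Total: 29 + 15 = 44 days.
44 mod 7 = 2, so 2 days before Thursday is Tuesday.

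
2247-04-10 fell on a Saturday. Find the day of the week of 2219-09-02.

Thursday

Count forward from the earlier date (September 2, 2219) to the later (April 10, 2247):
From September 2, 2219 to September 2, 2246: 27 years, of which 7 contain a Feb 29 — 20×365 + 7×366 = 9862 days.
September 2246: 30 − 2 = 28 days remain.
Then October (31), November (30), December (31), January (31), February 2247 (28), March (31): 31 + 30 + 31 + 31 + 28 + 31 = 182 days.
April 1–10, 2247: 10 days.
Residual: 220 days.
Total: 10082 days.
10082 mod 7 = 2, so 2 days before Saturday is Thursday.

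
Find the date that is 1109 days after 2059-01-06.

2062-01-19

Count 1109 days after January 6, 2059:
January 6, 2059 → January 6, 2060: 365 days.
January 6, 2060 → January 6, 2061: 366 days (2060 is a leap year).
January 6, 2061 → January 6, 2062: 365 days.
Within January 2062: 19 − 6 = 13 days.
Total: 1109 days.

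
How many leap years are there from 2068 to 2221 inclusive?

37

Years divisible by 4: 2068, 2072, …, 2220 — 39 in all.
Of these, 2100, 2200 are divisible by 100 but not 400, so not leap.
Leap years: 39 − 2 = 37.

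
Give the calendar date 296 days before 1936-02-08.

1935-04-18

Count 296 days before February 8, 1936:
Day-of-year of April 18, 1935: 108.
Day-of-year of February 8, 1936: 39.
1935 has 365 days, so 365 − 108 = 257 days remain in 1935.
Total: 257 + 39 = 296 days.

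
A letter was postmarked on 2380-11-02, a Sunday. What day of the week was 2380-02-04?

Count forward from the earlier date (February 4, 2380) to the later (November 2, 2380):
February 2380: 29 − 4 = 25 days remain (2380 is a leap year, so February has 29 days).
Then March (31), April (30), May (31), June (30), July (31), August (31), September (30), October (31): 31 + 30 + 31 + 30 + 31 + 31 + 30 + 31 = 245 days.
November 1–2, 2380: 2 days.
Total: 25 + 245 + 2 = 272 days.
272 mod 7 = 6, so 6 days before Sunday is Monday.

Monday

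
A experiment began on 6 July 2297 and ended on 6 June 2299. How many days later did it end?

July 2297: 31 − 6 = 25 days remain.
Then 22 full months totalling 669 days.
June 1–6, 2299: 6 days.
Total: 25 + 669 + 6 = 700 days.

700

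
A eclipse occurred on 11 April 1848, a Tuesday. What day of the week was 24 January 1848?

Count forward from the earlier date (January 24, 1848) to the later (April 11, 1848):
January 1848: 31 − 24 = 7 days remain.
Then February 1848 (29), March (31): 29 + 31 = 60 days.
April 1–11, 1848: 11 days.
Total: 7 + 60 + 11 = 78 days.
78 mod 7 = 1, so 1 day before Tuesday is Monday.

Monday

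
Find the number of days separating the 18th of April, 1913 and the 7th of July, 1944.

Day-of-year of April 18, 1913: 108.
Day-of-year of July 7, 1944: 189.
1913 has 365 days, so 365 − 108 = 257 days remain in 1913.
Full years 1914–1943: 23 common + 7 leap = 23×365 + 7×366 = 10957 days.
Total: 257 + 10957 + 189 = 11403 days.

11403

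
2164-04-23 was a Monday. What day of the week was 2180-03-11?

Saturday

From April 23, 2164 to April 23, 2179: 15 years, of which 3 contain a Feb 29 — 12×365 + 3×366 = 5478 days.
April 2179: 30 − 23 = 7 days remain.
Then 10 full months totalling 305 days.
March 1–11, 2180: 11 days.
Residual: 323 days.
Total: 5801 days.
5801 mod 7 = 5, so 5 days after Monday is Saturday.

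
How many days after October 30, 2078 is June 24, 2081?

968

October 30, 2078 → October 30, 2079: 365 days.
October 30, 2079 → October 30, 2080: 366 days (2080 is a leap year).
October 2080: 31 − 30 = 1 day remains.
Then November (30), December (31), January (31), February 2081 (28), March (31), April (30), May (31): 30 + 31 + 31 + 28 + 31 + 30 + 31 = 212 days.
June 1–24, 2081: 24 days.
Residual: 237 days.
Total: 968 days.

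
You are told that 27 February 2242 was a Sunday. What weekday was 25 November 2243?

Day-of-year of February 27, 2242: 58.
Day-of-year of November 25, 2243: 329.
2242 has 365 days, so 365 − 58 = 307 days remain in 2242.
Total: 307 + 329 = 636 days.
636 mod 7 = 6, so 6 days after Sunday is Saturday.

Saturday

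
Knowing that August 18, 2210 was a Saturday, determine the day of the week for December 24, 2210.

August 2210: 31 − 18 = 13 days remain.
Then September (30), October (31), November (30): 30 + 31 + 30 = 91 days.
December 1–24, 2210: 24 days.
Total: 13 + 91 + 24 = 128 days.
128 mod 7 = 2, so 2 days after Saturday is Monday.

Monday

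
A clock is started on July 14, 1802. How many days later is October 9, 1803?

Day-of-year of July 14, 1802: 195.
Day-of-year of October 9, 1803: 282.
1802 has 365 days, so 365 − 195 = 170 days remain in 1802.
Total: 170 + 282 = 452 days.

452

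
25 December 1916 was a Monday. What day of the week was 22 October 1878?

Count forward from the earlier date (October 22, 1878) to the later (December 25, 1916):
From October 22, 1878 to October 22, 1916: 38 years, of which 9 contain a Feb 29 — 29×365 + 9×366 = 13879 days.
(1900 is not a leap year (divisible by 100 but not 400).)
October 1916: 31 − 22 = 9 days remain.
Then November (30): 30 days.
December 1–25, 1916: 25 days.
Residual: 64 days.
Total: 13943 days.
13943 mod 7 = 6, so 6 days before Monday is Tuesday.

Tuesday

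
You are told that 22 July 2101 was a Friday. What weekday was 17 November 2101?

Thursday

July 2101: 31 − 22 = 9 days remain.
Then August (31), September (30), October (31): 31 + 30 + 31 = 92 days.
November 1–17, 2101: 17 days.
Total: 9 + 92 + 17 = 118 days.
118 mod 7 = 6, so 6 days after Friday is Thursday.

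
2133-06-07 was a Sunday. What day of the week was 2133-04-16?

Count forward from the earlier date (April 16, 2133) to the later (June 7, 2133):
April 2133: 30 − 16 = 14 days remain.
Then May (31): 31 days.
June 1–7, 2133: 7 days.
Total: 14 + 31 + 7 = 52 days.
52 mod 7 = 3, so 3 days before Sunday is Thursday.

Thursday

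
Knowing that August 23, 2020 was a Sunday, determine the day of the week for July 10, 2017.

Count forward from the earlier date (July 10, 2017) to the later (August 23, 2020):
Day-of-year of July 10, 2017: 191.
Day-of-year of August 23, 2020: 236.
2017 has 365 days, so 365 − 191 = 174 days remain in 2017.
Full years: 2018: 365; 2019: 365. Sum = 730.
Total: 174 + 730 + 236 = 1140 days.
1140 mod 7 = 6, so 6 days before Sunday is Monday.

Monday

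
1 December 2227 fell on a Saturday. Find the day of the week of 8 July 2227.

Sunday

Count forward from the earlier date (July 8, 2227) to the later (December 1, 2227):
July 2227: 31 − 8 = 23 days remain.
Then August (31), September (30), October (31), November (30): 31 + 30 + 31 + 30 = 122 days.
December 1, 2227: 1 day.
Total: 23 + 122 + 1 = 146 days.
146 mod 7 = 6, so 6 days before Saturday is Sunday.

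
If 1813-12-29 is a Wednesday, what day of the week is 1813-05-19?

Count forward from the earlier date (May 19, 1813) to the later (December 29, 1813):
May 1813: 31 − 19 = 12 days remain.
Then June (30), July (31), August (31), September (30), October (31), November (30): 30 + 31 + 31 + 30 + 31 + 30 = 183 days.
December 1–29, 1813: 29 days.
Total: 12 + 183 + 29 = 224 days.
224 is a multiple of 7, so 1813-05-19 falls on the same weekday: Wednesday.

Wednesday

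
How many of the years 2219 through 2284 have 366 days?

17

Years divisible by 4: 2220, 2224, …, 2284 — 17 in all.
No century exceptions apply. Count: 17.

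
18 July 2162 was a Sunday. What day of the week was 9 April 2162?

Count forward from the earlier date (April 9, 2162) to the later (July 18, 2162):
April 2162: 30 − 9 = 21 days remain.
Then May (31), June (30): 31 + 30 = 61 days.
July 1–18, 2162: 18 days.
Total: 21 + 61 + 18 = 100 days.
100 mod 7 = 2, so 2 days before Sunday is Friday.

Friday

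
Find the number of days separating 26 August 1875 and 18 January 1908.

11832

Day-of-year of August 26, 1875: 238.
Day-of-year of January 18, 1908: 18.
1875 has 365 days, so 365 − 238 = 127 days remain in 1875.
Full years 1876–1907: 25 common + 7 leap = 25×365 + 7×366 = 11687 days.
Total: 127 + 11687 + 18 = 11832 days.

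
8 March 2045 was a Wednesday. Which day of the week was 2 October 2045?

March 2045: 31 − 8 = 23 days remain.
Then April (30), May (31), June (30), July (31), August (31), September (30): 30 + 31 + 30 + 31 + 31 + 30 = 183 days.
October 1–2, 2045: 2 days.
Total: 23 + 183 + 2 = 208 days.
208 mod 7 = 5, so 5 days after Wednesday is Monday.

Monday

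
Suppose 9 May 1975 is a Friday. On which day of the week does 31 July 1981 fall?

Friday

May 9, 1975 → May 9, 1976: 366 days (1976 is a leap year).
May 9, 1976 → May 9, 1977: 365 days.
May 9, 1977 → May 9, 1978: 365 days.
May 9, 1978 → May 9, 1979: 365 days.
May 9, 1979 → May 9, 1980: 366 days (1980 is a leap year).
May 9, 1980 → May 9, 1981: 365 days.
May 1981: 31 − 9 = 22 days remain.
Then June (30): 30 days.
July 1–31, 1981: 31 days.
Residual: 83 days.
Total: 2275 days.
2275 is a multiple of 7, so 31 July 1981 falls on the same weekday: Friday.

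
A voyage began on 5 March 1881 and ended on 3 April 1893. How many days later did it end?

From March 5, 1881 to March 5, 1893: 12 years, of which 3 contain a Feb 29 — 9×365 + 3×366 = 4383 days.
March 1893: 31 − 5 = 26 days remain.
April 1–3, 1893: 3 days.
Residual: 29 days.
Total: 4412 days.

4412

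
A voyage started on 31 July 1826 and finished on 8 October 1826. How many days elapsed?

July 1826: 31 − 31 = 0 days remain.
Then August (31), September (30): 31 + 30 = 61 days.
October 1–8, 1826: 8 days.
Total: 0 + 61 + 8 = 69 days.

69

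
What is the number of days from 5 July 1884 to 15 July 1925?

14984

Day-of-year of July 5, 1884: 187.
Day-of-year of July 15, 1925: 196.
1884 has 366 days, so 366 − 187 = 179 days remain in 1884.
Full years 1885–1924: 31 common + 9 leap = 31×365 + 9×366 = 14609 days.
Total: 179 + 14609 + 196 = 14984 days.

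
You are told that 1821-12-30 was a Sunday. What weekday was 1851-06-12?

From December 30, 1821 to December 30, 1850: 29 years, of which 7 contain a Feb 29 — 22×365 + 7×366 = 10592 days.
December 1850: 31 − 30 = 1 day remains.
Then January (31), February 1851 (28), March (31), April (30), May (31): 31 + 28 + 31 + 30 + 31 = 151 days.
June 1–12, 1851: 12 days.
Residual: 164 days.
Total: 10756 days.
10756 mod 7 = 4, so 4 days after Sunday is Thursday.

Thursday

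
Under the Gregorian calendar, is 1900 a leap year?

No

1900 is not a leap year (divisible by 100 but not 400).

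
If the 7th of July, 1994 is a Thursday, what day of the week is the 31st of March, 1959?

Count forward from the earlier date (March 31, 1959) to the later (July 7, 1994):
From March 31, 1959 to March 31, 1994: 35 years, of which 9 contain a Feb 29 — 26×365 + 9×366 = 12784 days.
March 1994: 31 − 31 = 0 days remain.
Then April (30), May (31), June (30): 30 + 31 + 30 = 91 days.
July 1–7, 1994: 7 days.
Residual: 98 days.
Total: 12882 days.
12882 mod 7 = 2, so 2 days before Thursday is Tuesday.

Tuesday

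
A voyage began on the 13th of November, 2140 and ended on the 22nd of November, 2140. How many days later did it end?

9

Within November 2140: 22 − 13 = 9 days.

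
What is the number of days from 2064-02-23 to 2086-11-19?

From February 23, 2064 to February 23, 2086: 22 years, of which 6 contain a Feb 29 — 16×365 + 6×366 = 8036 days.
February 2086: 28 − 23 = 5 days remain (2086 is not a leap year, so February has 28 days).
Then March (31), April (30), May (31), June (30), July (31), August (31), September (30), October (31): 31 + 30 + 31 + 30 + 31 + 31 + 30 + 31 = 245 days.
November 1–19, 2086: 19 days.
Residual: 269 days.
Total: 8305 days.

8305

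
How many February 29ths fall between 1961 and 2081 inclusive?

30

Years divisible by 4: 1964, 1968, …, 2080 — 30 in all.
2000 is divisible by 400, so still leap.
No century exceptions apply. Count: 30.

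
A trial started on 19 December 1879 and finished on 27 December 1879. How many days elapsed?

Within December 1879: 27 − 19 = 8 days.

8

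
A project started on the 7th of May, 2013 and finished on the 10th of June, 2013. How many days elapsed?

34

May 2013: 31 − 7 = 24 days remain.
June 1–10, 2013: 10 days.
Total: 24 + 10 = 34 days.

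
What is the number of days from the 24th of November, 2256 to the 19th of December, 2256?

November 2256: 30 − 24 = 6 days remain.
December 1–19, 2256: 19 days.
Total: 6 + 19 = 25 days.

25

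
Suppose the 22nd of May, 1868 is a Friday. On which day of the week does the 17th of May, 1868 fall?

Sunday

Count forward from the earlier date (May 17, 1868) to the later (May 22, 1868):
Within May 1868: 22 − 17 = 5 days.
5 mod 7 = 5, so 5 days before Friday is Sunday.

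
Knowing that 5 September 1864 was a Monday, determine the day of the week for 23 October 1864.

Sunday

September 1864: 30 − 5 = 25 days remain.
October 1–23, 1864: 23 days.
Total: 25 + 23 = 48 days.
48 mod 7 = 6, so 6 days after Monday is Sunday.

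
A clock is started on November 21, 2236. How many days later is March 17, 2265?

Day-of-year of November 21, 2236: 326.
Day-of-year of March 17, 2265: 76.
2236 has 366 days, so 366 − 326 = 40 days remain in 2236.
Full years 2237–2264: 21 common + 7 leap = 21×365 + 7×366 = 10227 days.
Total: 40 + 10227 + 76 = 10343 days.

10343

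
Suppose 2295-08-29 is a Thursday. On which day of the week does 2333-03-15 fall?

From August 29, 2295 to August 29, 2332: 37 years, of which 9 contain a Feb 29 — 28×365 + 9×366 = 13514 days.
(2300 is not a leap year (divisible by 100 but not 400).)
August 2332: 31 − 29 = 2 days remain.
Then September (30), October (31), November (30), December (31), January (31), February 2333 (28): 30 + 31 + 30 + 31 + 31 + 28 = 181 days.
March 1–15, 2333: 15 days.
Residual: 198 days.
Total: 13712 days.
13712 mod 7 = 6, so 6 days after Thursday is Wednesday.

Wednesday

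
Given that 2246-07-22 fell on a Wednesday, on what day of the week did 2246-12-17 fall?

July 2246: 31 − 22 = 9 days remain.
Then August (31), September (30), October (31), November (30): 31 + 30 + 31 + 30 = 122 days.
December 1–17, 2246: 17 days.
Total: 9 + 122 + 17 = 148 days.
148 mod 7 = 1, so 1 day after Wednesday is Thursday.

Thursday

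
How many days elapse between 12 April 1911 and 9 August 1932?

Day-of-year of April 12, 1911: 102.
Day-of-year of August 9, 1932: 222.
1911 has 365 days, so 365 − 102 = 263 days remain in 1911.
Full years 1912–1931: 15 common + 5 leap = 15×365 + 5×366 = 7305 days.
Total: 263 + 7305 + 222 = 7790 days.

7790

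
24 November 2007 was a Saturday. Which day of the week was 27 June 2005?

Monday

Count forward from the earlier date (June 27, 2005) to the later (November 24, 2007):
June 27, 2005 → June 27, 2006: 365 days.
June 27, 2006 → June 27, 2007: 365 days.
June 2007: 30 − 27 = 3 days remain.
Then July (31), August (31), September (30), October (31): 31 + 31 + 30 + 31 = 123 days.
November 1–24, 2007: 24 days.
Residual: 150 days.
Total: 880 days.
880 mod 7 = 5, so 5 days before Saturday is Monday.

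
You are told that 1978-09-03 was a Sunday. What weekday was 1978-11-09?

September 1978: 30 − 3 = 27 days remain.
Then October (31): 31 days.
November 1–9, 1978: 9 days.
Total: 27 + 31 + 9 = 67 days.
67 mod 7 = 4, so 4 days after Sunday is Thursday.

Thursday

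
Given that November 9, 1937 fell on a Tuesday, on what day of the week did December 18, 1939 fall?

Day-of-year of November 9, 1937: 313.
Day-of-year of December 18, 1939: 352.
1937 has 365 days, so 365 − 313 = 52 days remain in 1937.
Full years: 1938: 365. Sum = 365.
Total: 52 + 365 + 352 = 769 days.
769 mod 7 = 6, so 6 days after Tuesday is Monday.

Monday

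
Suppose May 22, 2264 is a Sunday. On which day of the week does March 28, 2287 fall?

From May 22, 2264 to May 22, 2286: 22 years, of which 5 contain a Feb 29 — 17×365 + 5×366 = 8035 days.
May 2286: 31 − 22 = 9 days remain.
Then 9 full months totalling 273 days.
March 1–28, 2287: 28 days.
Residual: 310 days.
Total: 8345 days.
8345 mod 7 = 1, so 1 day after Sunday is Monday.

Monday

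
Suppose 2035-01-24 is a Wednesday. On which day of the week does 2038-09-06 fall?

January 24, 2035 → January 24, 2036: 365 days.
January 24, 2036 → January 24, 2037: 366 days (2036 is a leap year).
January 24, 2037 → January 24, 2038: 365 days.
January 2038: 31 − 24 = 7 days remain.
Then February 2038 (28), March (31), April (30), May (31), June (30), July (31), August (31): 28 + 31 + 30 + 31 + 30 + 31 + 31 = 212 days.
September 1–6, 2038: 6 days.
Residual: 225 days.
Total: 1321 days.
1321 mod 7 = 5, so 5 days after Wednesday is Monday.

Monday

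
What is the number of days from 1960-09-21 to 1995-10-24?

12816

From September 21, 1960 to September 21, 1995: 35 years, of which 8 contain a Feb 29 — 27×365 + 8×366 = 12783 days.
September 1995: 30 − 21 = 9 days remain.
October 1–24, 1995: 24 days.
Residual: 33 days.
Total: 12816 days.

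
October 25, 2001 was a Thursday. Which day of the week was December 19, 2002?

Day-of-year of October 25, 2001: 298.
Day-of-year of December 19, 2002: 353.
2001 has 365 days, so 365 − 298 = 67 days remain in 2001.
Total: 67 + 353 = 420 days.
420 is a multiple of 7, so December 19, 2002 falls on the same weekday: Thursday.

Thursday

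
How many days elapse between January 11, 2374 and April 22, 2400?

9598

Day-of-year of January 11, 2374: 11.
Day-of-year of April 22, 2400: 113.
2374 has 365 days, so 365 − 11 = 354 days remain in 2374.
Full years 2375–2399: 19 common + 6 leap = 19×365 + 6×366 = 9131 days.
Total: 354 + 9131 + 113 = 9598 days.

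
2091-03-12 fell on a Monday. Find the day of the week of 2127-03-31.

From March 12, 2091 to March 12, 2127: 36 years, of which 8 contain a Feb 29 — 28×365 + 8×366 = 13148 days.
(2100 is not a leap year (divisible by 100 but not 400).)
Within March 2127: 31 − 12 = 19 days.
Total: 13167 days.
13167 is a multiple of 7, so 2127-03-31 falls on the same weekday: Monday.

Monday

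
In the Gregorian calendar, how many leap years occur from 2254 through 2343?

Years divisible by 4: 2256, 2260, …, 2340 — 22 in all.
Of these, 2300 is divisible by 100 but not 400, so not leap.
Leap years: 22 − 1 = 21.

21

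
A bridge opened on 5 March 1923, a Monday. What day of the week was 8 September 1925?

March 5, 1923 → March 5, 1924: 366 days (1924 is a leap year).
March 5, 1924 → March 5, 1925: 365 days.
March 1925: 31 − 5 = 26 days remain.
Then April (30), May (31), June (30), July (31), August (31): 30 + 31 + 30 + 31 + 31 = 153 days.
September 1–8, 1925: 8 days.
Residual: 187 days.
Total: 918 days.
918 mod 7 = 1, so 1 day after Monday is Tuesday.

Tuesday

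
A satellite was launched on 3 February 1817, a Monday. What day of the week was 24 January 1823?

Friday

Day-of-year of February 3, 1817: 34.
Day-of-year of January 24, 1823: 24.
1817 has 365 days, so 365 − 34 = 331 days remain in 1817.
Full years: 1818: 365; 1819: 365; 1820: 366; 1821: 365; 1822: 365. Sum = 1826.
Total: 331 + 1826 + 24 = 2181 days.
2181 mod 7 = 4, so 4 days after Monday is Friday.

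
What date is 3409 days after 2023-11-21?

2033-03-22

Count 3409 days after November 21, 2023:
Day-of-year of November 21, 2023: 325.
Day-of-year of March 22, 2033: 81.
2023 has 365 days, so 365 − 325 = 40 days remain in 2023.
Full years 2024–2032: 6 common + 3 leap = 6×365 + 3×366 = 3288 days.
Total: 40 + 3288 + 81 = 3409 days.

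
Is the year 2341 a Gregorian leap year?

No

2341 is not a leap year.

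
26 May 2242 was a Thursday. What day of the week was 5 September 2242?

Monday

May 2242: 31 − 26 = 5 days remain.
Then June (30), July (31), August (31): 30 + 31 + 31 = 92 days.
September 1–5, 2242: 5 days.
Total: 5 + 92 + 5 = 102 days.
102 mod 7 = 4, so 4 days after Thursday is Monday.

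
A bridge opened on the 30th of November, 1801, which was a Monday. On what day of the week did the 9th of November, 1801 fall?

Count forward from the earlier date (November 9, 1801) to the later (November 30, 1801):
Within November 1801: 30 − 9 = 21 days.
21 is a multiple of 7, so the 9th of November, 1801 falls on the same weekday: Monday.

Monday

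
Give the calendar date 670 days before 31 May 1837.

31 July 1835

Count 670 days before May 31, 1837:
Day-of-year of July 31, 1835: 212.
Day-of-year of May 31, 1837: 151.
1835 has 365 days, so 365 − 212 = 153 days remain in 1835.
Full years: 1836: 366. Sum = 366.
Total: 153 + 366 + 151 = 670 days.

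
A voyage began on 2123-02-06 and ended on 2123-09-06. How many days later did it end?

February 2123: 28 − 6 = 22 days remain (2123 is not a leap year, so February has 28 days).
Then March (31), April (30), May (31), June (30), July (31), August (31): 31 + 30 + 31 + 30 + 31 + 31 = 184 days.
September 1–6, 2123: 6 days.
Total: 22 + 184 + 6 = 212 days.

212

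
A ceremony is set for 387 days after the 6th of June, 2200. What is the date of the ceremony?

the 28th of June, 2201

Count 387 days after June 6, 2200:
Day-of-year of June 6, 2200: 157.
Day-of-year of June 28, 2201: 179.
2200 has 365 days, so 365 − 157 = 208 days remain in 2200.
Total: 208 + 179 = 387 days.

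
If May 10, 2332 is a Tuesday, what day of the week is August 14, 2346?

Wednesday

Day-of-year of May 10, 2332: 131.
Day-of-year of August 14, 2346: 226.
2332 has 366 days, so 366 − 131 = 235 days remain in 2332.
Full years 2333–2345: 10 common + 3 leap = 10×365 + 3×366 = 4748 days.
Total: 235 + 4748 + 226 = 5209 days.
5209 mod 7 = 1, so 1 day after Tuesday is Wednesday.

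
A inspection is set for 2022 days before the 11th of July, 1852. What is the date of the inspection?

the 28th of December, 1846

Count 2022 days before July 11, 1852:
Day-of-year of December 28, 1846: 362.
Day-of-year of July 11, 1852: 193.
1846 has 365 days, so 365 − 362 = 3 days remain in 1846.
Full years: 1847: 365; 1848: 366; 1849: 365; 1850: 365; 1851: 365. Sum = 1826.
Total: 3 + 1826 + 193 = 2022 days.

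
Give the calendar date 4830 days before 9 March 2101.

17 December 2087

Count 4830 days before March 9, 2101:
Day-of-year of December 17, 2087: 351.
Day-of-year of March 9, 2101: 68.
2087 has 365 days, so 365 − 351 = 14 days remain in 2087.
Full years 2088–2100: 10 common + 3 leap = 10×365 + 3×366 = 4748 days.
Total: 14 + 4748 + 68 = 4830 days.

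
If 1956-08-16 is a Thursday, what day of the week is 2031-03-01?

Day-of-year of August 16, 1956: 229.
Day-of-year of March 1, 2031: 60.
1956 has 366 days, so 366 − 229 = 137 days remain in 1956.
Full years 1957–2030: 56 common + 18 leap = 56×365 + 18×366 = 27028 days.
Total: 137 + 27028 + 60 = 27225 days.
27225 mod 7 = 2, so 2 days after Thursday is Saturday.

Saturday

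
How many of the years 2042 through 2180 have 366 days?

Years divisible by 4: 2044, 2048, …, 2180 — 35 in all.
Of these, 2100 is divisible by 100 but not 400, so not leap.
Leap years: 35 − 1 = 34.

34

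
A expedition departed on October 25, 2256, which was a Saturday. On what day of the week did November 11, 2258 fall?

Thursday

October 25, 2256 → October 25, 2257: 365 days.
October 25, 2257 → October 25, 2258: 365 days.
October 2258: 31 − 25 = 6 days remain.
November 1–11, 2258: 11 days.
Residual: 17 days.
Total: 747 days.
747 mod 7 = 5, so 5 days after Saturday is Thursday.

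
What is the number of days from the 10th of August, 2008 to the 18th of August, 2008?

8

Within August 2008: 18 − 10 = 8 days.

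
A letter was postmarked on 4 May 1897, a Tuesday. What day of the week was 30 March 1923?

From May 4, 1897 to May 4, 1922: 25 years, of which 5 contain a Feb 29 — 20×365 + 5×366 = 9130 days.
(1900 is not a leap year (divisible by 100 but not 400).)
May 1922: 31 − 4 = 27 days remain.
Then 9 full months totalling 273 days.
March 1–30, 1923: 30 days.
Residual: 330 days.
Total: 9460 days.
9460 mod 7 = 3, so 3 days after Tuesday is Friday.

Friday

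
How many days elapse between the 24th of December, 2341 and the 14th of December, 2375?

12408

From December 24, 2341 to December 24, 2374: 33 years, of which 8 contain a Feb 29 — 25×365 + 8×366 = 12053 days.
December 2374: 31 − 24 = 7 days remain.
Then 11 full months totalling 334 days.
December 1–14, 2375: 14 days.
Residual: 355 days.
Total: 12408 days.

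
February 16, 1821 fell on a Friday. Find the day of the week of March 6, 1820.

Count forward from the earlier date (March 6, 1820) to the later (February 16, 1821):
Day-of-year of March 6, 1820: 66.
Day-of-year of February 16, 1821: 47.
1820 has 366 days, so 366 − 66 = 300 days remain in 1820.
Total: 300 + 47 = 347 days.
347 mod 7 = 4, so 4 days before Friday is Monday.

Monday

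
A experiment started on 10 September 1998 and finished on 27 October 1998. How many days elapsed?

September 1998: 30 − 10 = 20 days remain.
October 1–27, 1998: 27 days.
Total: 20 + 27 = 47 days.

47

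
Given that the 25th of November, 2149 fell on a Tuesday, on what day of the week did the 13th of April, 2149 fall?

Count forward from the earlier date (April 13, 2149) to the later (November 25, 2149):
April 2149: 30 − 13 = 17 days remain.
Then May (31), June (30), July (31), August (31), September (30), October (31): 31 + 30 + 31 + 31 + 30 + 31 = 184 days.
November 1–25, 2149: 25 days.
Total: 17 + 184 + 25 = 226 days.
226 mod 7 = 2, so 2 days before Tuesday is Sunday.

Sunday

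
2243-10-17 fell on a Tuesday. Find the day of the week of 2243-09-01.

Friday

Count forward from the earlier date (September 1, 2243) to the later (October 17, 2243):
September 2243: 30 − 1 = 29 days remain.
October 1–17, 2243: 17 days.
Total: 29 + 17 = 46 days.
46 mod 7 = 4, so 4 days before Tuesday is Friday.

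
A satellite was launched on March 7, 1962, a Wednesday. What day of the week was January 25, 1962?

Count forward from the earlier date (January 25, 1962) to the later (March 7, 1962):
January 1962: 31 − 25 = 6 days remain.
Then February 1962 (28): 28 days.
March 1–7, 1962: 7 days.
Total: 6 + 28 + 7 = 41 days.
41 mod 7 = 6, so 6 days before Wednesday is Thursday.

Thursday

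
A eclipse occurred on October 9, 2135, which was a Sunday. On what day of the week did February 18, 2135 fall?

Friday

Count forward from the earlier date (February 18, 2135) to the later (October 9, 2135):
February 2135: 28 − 18 = 10 days remain (2135 is not a leap year, so February has 28 days).
Then March (31), April (30), May (31), June (30), July (31), August (31), September (30): 31 + 30 + 31 + 30 + 31 + 31 + 30 = 214 days.
October 1–9, 2135: 9 days.
Total: 10 + 214 + 9 = 233 days.
233 mod 7 = 2, so 2 days before Sunday is Friday.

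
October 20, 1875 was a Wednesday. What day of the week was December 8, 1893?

Friday

Day-of-year of October 20, 1875: 293.
Day-of-year of December 8, 1893: 342.
1875 has 365 days, so 365 − 293 = 72 days remain in 1875.
Full years 1876–1892: 12 common + 5 leap = 12×365 + 5×366 = 6210 days.
Total: 72 + 6210 + 342 = 6624 days.
6624 mod 7 = 2, so 2 days after Wednesday is Friday.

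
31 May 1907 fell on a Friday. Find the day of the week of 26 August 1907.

May 1907: 31 − 31 = 0 days remain.
Then June (30), July (31): 30 + 31 = 61 days.
August 1–26, 1907: 26 days.
Total: 0 + 61 + 26 = 87 days.
87 mod 7 = 3, so 3 days after Friday is Monday.

Monday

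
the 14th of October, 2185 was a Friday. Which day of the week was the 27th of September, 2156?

Monday

Count forward from the earlier date (September 27, 2156) to the later (October 14, 2185):
Day-of-year of September 27, 2156: 271.
Day-of-year of October 14, 2185: 287.
2156 has 366 days, so 366 − 271 = 95 days remain in 2156.
Full years 2157–2184: 21 common + 7 leap = 21×365 + 7×366 = 10227 days.
Total: 95 + 10227 + 287 = 10609 days.
10609 mod 7 = 4, so 4 days before Friday is Monday.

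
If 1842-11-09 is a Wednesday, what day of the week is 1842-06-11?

Count forward from the earlier date (June 11, 1842) to the later (November 9, 1842):
June 1842: 30 − 11 = 19 days remain.
Then July (31), August (31), September (30), October (31): 31 + 31 + 30 + 31 = 123 days.
November 1–9, 1842: 9 days.
Total: 19 + 123 + 9 = 151 days.
151 mod 7 = 4, so 4 days before Wednesday is Saturday.

Saturday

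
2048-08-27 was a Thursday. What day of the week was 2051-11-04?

August 27, 2048 → August 27, 2049: 365 days.
August 27, 2049 → August 27, 2050: 365 days.
August 27, 2050 → August 27, 2051: 365 days.
August 2051: 31 − 27 = 4 days remain.
Then September (30), October (31): 30 + 31 = 61 days.
November 1–4, 2051: 4 days.
Residual: 69 days.
Total: 1164 days.
1164 mod 7 = 2, so 2 days after Thursday is Saturday.

Saturday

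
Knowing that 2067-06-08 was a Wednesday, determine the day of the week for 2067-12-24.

Saturday

June 2067: 30 − 8 = 22 days remain.
Then July (31), August (31), September (30), October (31), November (30): 31 + 31 + 30 + 31 + 30 = 153 days.
December 1–24, 2067: 24 days.
Total: 22 + 153 + 24 = 199 days.
199 mod 7 = 3, so 3 days after Wednesday is Saturday.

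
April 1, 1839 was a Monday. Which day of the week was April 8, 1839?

Within April 1839: 8 − 1 = 7 days.
7 is a multiple of 7, so April 8, 1839 falls on the same weekday: Monday.

Monday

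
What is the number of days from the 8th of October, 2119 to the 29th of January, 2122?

844

October 8, 2119 → October 8, 2120: 366 days (2120 is a leap year).
October 8, 2120 → October 8, 2121: 365 days.
October 2121: 31 − 8 = 23 days remain.
Then November (30), December (31): 30 + 31 = 61 days.
January 1–29, 2122: 29 days.
Residual: 113 days.
Total: 844 days.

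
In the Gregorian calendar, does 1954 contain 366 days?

No

1954 is not a leap year.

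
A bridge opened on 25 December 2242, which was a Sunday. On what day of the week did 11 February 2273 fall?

Tuesday

From December 25, 2242 to December 25, 2272: 30 years, of which 8 contain a Feb 29 — 22×365 + 8×366 = 10958 days.
December 2272: 31 − 25 = 6 days remain.
Then January (31): 31 days.
February 1–11, 2273: 11 days (2273 is not a leap year).
Residual: 48 days.
Total: 11006 days.
11006 mod 7 = 2, so 2 days after Sunday is Tuesday.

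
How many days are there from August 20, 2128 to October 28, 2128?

69

August 2128: 31 − 20 = 11 days remain.
Then September (30): 30 days.
October 1–28, 2128: 28 days.
Total: 11 + 30 + 28 = 69 days.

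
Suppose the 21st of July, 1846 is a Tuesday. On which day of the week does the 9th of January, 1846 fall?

Friday

Count forward from the earlier date (January 9, 1846) to the later (July 21, 1846):
January 1846: 31 − 9 = 22 days remain.
Then February 1846 (28), March (31), April (30), May (31), June (30): 28 + 31 + 30 + 31 + 30 = 150 days.
July 1–21, 1846: 21 days.
Total: 22 + 150 + 21 = 193 days.
193 mod 7 = 4, so 4 days before Tuesday is Friday.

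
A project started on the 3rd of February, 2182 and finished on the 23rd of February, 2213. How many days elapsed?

11342

Day-of-year of February 3, 2182: 34.
Day-of-year of February 23, 2213: 54.
2182 has 365 days, so 365 − 34 = 331 days remain in 2182.
Full years 2183–2212: 23 common + 7 leap = 23×365 + 7×366 = 10957 days.
Total: 331 + 10957 + 54 = 11342 days.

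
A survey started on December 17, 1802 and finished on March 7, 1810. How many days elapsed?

2637

From December 17, 1802 to December 17, 1809: 7 years, of which 2 contain a Feb 29 — 5×365 + 2×366 = 2557 days.
December 1809: 31 − 17 = 14 days remain.
Then January (31), February 1810 (28): 31 + 28 = 59 days.
March 1–7, 1810: 7 days.
Residual: 80 days.
Total: 2637 days.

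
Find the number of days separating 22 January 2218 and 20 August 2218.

210

January 2218: 31 − 22 = 9 days remain.
Then February 2218 (28), March (31), April (30), May (31), June (30), July (31): 28 + 31 + 30 + 31 + 30 + 31 = 181 days.
August 1–20, 2218: 20 days.
Total: 9 + 181 + 20 = 210 days.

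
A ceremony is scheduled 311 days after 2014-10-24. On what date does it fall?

2015-08-31

Count 311 days after October 24, 2014:
Day-of-year of October 24, 2014: 297.
Day-of-year of August 31, 2015: 243.
2014 has 365 days, so 365 − 297 = 68 days remain in 2014.
Total: 68 + 243 = 311 days.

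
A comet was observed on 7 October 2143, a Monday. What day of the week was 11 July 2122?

Saturday

Count forward from the earlier date (July 11, 2122) to the later (October 7, 2143):
Day-of-year of July 11, 2122: 192.
Day-of-year of October 7, 2143: 280.
2122 has 365 days, so 365 − 192 = 173 days remain in 2122.
Full years 2123–2142: 15 common + 5 leap = 15×365 + 5×366 = 7305 days.
Total: 173 + 7305 + 280 = 7758 days.
7758 mod 7 = 2, so 2 days before Monday is Saturday.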